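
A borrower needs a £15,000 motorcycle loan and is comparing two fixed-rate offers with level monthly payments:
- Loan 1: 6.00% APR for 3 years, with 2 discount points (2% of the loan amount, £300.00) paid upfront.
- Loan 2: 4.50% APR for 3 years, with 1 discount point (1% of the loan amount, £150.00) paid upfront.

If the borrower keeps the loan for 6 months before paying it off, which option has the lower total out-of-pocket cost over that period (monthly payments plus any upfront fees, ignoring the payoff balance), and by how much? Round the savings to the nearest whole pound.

Loan 1: monthly rate = 6%/12 = 0.0050000; payment = 15,000 × 0.0050000 / (1 − (1+0.0050000)^−36) = £456.33.
Loan 2: at 4.50% the monthly rate is 0.0037500, so the payment is 15,000 × 0.0037500 / (1 − 1.0037500^−36) = £446.20.
Over 6 months: Loan 1 costs 6 × £456.33 + £300.00 = £3,037.98; Loan 2 costs 6 × £446.20 + £150.00 = £2,827.20.
Loan 2 is cheaper by £3,037.98 − £2,827.20 = £210.78.

Loan 2 by £211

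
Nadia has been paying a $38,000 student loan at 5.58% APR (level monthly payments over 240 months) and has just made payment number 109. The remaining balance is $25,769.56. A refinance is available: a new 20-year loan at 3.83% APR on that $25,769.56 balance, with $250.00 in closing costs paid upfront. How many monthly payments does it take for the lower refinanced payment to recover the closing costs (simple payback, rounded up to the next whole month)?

3 months

Current payment = 38,000 × 5.58%/12 / (1 − (1+0.0046500)^−240) = $263.12.
Refinanced payment = 25,769.56 × 0.0031917 / (1 − (1+0.0031917)^−240) = $153.86.
Monthly savings = $263.12 − $153.86 = $109.26.
Break-even = $250.00 / $109.26 = 2.29 → 3 months.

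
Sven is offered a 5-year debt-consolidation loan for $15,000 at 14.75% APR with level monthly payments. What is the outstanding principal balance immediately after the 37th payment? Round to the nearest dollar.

With monthly rate i = 14.75%/12 = 0.0122917, the balance after k of n payments is P · [(1+i)^n − (1+i)^k] / [(1+i)^n − 1].
(1+0.0122917)^60 = 2.08132404 and (1+0.0122917)^37 = 1.57148226, so the balance is 15,000 × (2.08132404 − 1.57148226) / (2.08132404 − 1) = $7,072.47.

$7,072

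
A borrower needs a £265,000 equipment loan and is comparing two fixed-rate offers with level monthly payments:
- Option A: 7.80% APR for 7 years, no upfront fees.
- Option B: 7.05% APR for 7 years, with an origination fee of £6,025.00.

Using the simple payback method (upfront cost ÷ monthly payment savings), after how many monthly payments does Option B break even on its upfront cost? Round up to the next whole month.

Option A: at 7.80% the monthly rate is 0.0065000, so the payment is 265,000 × 0.0065000 / (1 − 1.0065000^−84) = £4,103.99.
Option B: monthly rate = 7.05%/12 = 0.0058750; payment = 265,000 × 0.0058750 / (1 − (1+0.0058750)^−84) = £4,006.04.
Monthly savings = £4,103.99 − £4,006.04 = £97.95.
Break-even = £6,025.00 / £97.95 = 61.51 → 62 months.

62 months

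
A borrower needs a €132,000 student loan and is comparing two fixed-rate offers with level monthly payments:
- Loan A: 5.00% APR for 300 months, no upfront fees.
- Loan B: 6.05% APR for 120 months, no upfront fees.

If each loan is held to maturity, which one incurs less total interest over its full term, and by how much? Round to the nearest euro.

Loan B by €55,243

Loan A: monthly rate = 5%/12 = 0.0041667; payment = 132,000 × 0.0041667 / (1 − (1+0.0041667)^−300) = €771.66.
Total interest on Loan A = 300 × €771.66 − €132,000 = €99,498.00.
Loan B: at 6.05% the monthly rate is 0.0050417, so the payment is 132,000 × 0.0050417 / (1 − 1.0050417^−120) = €1,468.79.
Total interest on Loan B = 120 × €1,468.79 − €132,000 = €44,254.80.
Loan B is lower by €55,243.20.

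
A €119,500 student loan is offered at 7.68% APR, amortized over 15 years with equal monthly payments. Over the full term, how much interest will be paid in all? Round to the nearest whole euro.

€82,107

Monthly rate = 7.68%/12 = 0.0064000; payment = 119,500 × 0.0064000 / (1 − (1+0.0064000)^−180) = €1,120.04.
Total paid = 180 × €1,120.04 = €201,607.20; interest = €201,607.20 − €119,500 = €82,107.20.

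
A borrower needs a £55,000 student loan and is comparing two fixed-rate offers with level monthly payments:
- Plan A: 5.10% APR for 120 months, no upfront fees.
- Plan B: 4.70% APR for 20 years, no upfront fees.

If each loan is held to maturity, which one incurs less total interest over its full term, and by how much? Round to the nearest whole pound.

Plan A by £14,615

Plan A: at 5.10% the monthly rate is 0.0042500, so the payment is 55,000 × 0.0042500 / (1 − 1.0042500^−120) = £586.05.
Total interest on Plan A = 120 × £586.05 − £55,000 = £15,326.00.
Plan B: at 4.70% the monthly rate is 0.0039167, so the payment is 55,000 × 0.0039167 / (1 − 1.0039167^−240) = £353.92.
Total interest on Plan B = 240 × £353.92 − £55,000 = £29,940.80.
Plan A is lower by £14,614.80.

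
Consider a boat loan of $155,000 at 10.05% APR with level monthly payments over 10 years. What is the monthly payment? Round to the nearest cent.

$2,052.63

Monthly rate = 10.05%/12 = 0.0083750; payment = 155,000 × 0.0083750 / (1 − (1+0.0083750)^−120) = $2,052.63.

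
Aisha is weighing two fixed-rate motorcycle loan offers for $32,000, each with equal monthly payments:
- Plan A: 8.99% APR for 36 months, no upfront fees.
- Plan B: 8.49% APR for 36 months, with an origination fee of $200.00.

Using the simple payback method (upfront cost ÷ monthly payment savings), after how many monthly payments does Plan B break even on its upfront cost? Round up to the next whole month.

Plan A: monthly rate = 8.99%/12 = 0.0074917; payment = 32,000 × 0.0074917 / (1 − (1+0.0074917)^−36) = $1,017.44.
Plan B: monthly rate = 8.49%/12 = 0.0070750; payment = 32,000 × 0.0070750 / (1 − (1+0.0070750)^−36) = $1,010.01.
Monthly savings = $1,017.44 − $1,010.01 = $7.43.
Break-even = $200.00 / $7.43 = 26.92 → 27 months.

27 months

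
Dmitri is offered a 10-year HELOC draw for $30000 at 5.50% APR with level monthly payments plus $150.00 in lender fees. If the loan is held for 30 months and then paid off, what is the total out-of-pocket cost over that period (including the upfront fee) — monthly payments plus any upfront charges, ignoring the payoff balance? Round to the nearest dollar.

Monthly rate = 5.5%/12 = 0.0045833; payment = 30,000 × 0.0045833 / (1 − (1+0.0045833)^−120) = $325.58.
Total outlay = 30 × $325.58 + $150.00 = $9,917.40.

$9,917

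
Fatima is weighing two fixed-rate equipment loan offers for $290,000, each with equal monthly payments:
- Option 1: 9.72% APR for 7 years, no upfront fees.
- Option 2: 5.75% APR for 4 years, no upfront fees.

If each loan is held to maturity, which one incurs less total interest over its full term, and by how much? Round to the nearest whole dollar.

Option 2 by $75,571

Option 1: at 9.72% the monthly rate is 0.0081000, so the payment is 290,000 × 0.0081000 / (1 − 1.0081000^−84) = $4,772.49.
Total interest on Option 1 = 84 × $4,772.49 − $290,000 = $110,889.16.
Option 2: at 5.75% the monthly rate is 0.0047917, so the payment is 290,000 × 0.0047917 / (1 − 1.0047917^−48) = $6,777.47.
Total interest on Option 2 = 48 × $6,777.47 − $290,000 = $35,318.56.
Option 2 is lower by $75,570.60.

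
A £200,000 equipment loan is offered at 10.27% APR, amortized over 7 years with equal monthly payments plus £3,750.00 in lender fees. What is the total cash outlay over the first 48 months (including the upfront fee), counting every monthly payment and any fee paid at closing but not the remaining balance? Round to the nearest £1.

£164,464

At 10.27% the monthly rate is 0.0085583, so the payment is 200,000 × 0.0085583 / (1 − 1.0085583^−84) = £3,348.20.
Total outlay = 48 × £3,348.20 + £3,750.00 = £164,463.60.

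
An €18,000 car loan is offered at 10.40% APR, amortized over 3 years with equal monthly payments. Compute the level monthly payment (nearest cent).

€584.20

At 10.40% the monthly rate is 0.0086667, so the payment is 18,000 × 0.0086667 / (1 − 1.0086667^−36) = €584.20.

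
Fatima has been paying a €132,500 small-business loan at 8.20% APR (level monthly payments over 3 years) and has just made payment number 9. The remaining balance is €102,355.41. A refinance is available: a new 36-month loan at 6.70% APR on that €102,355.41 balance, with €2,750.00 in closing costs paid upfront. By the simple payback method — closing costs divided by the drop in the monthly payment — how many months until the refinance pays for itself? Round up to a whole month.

3 months

Current payment = 132,500 × 8.2%/12 / (1 − (1+0.0068333)^−36) = €4,164.30.
Refinanced payment = 102,355.41 × 0.0055833 / (1 − (1+0.0055833)^−36) = €3,146.42.
Monthly savings = €4,164.30 − €3,146.42 = €1,017.88.
Break-even = €2,750.00 / €1,017.88 = 2.70 → 3 months.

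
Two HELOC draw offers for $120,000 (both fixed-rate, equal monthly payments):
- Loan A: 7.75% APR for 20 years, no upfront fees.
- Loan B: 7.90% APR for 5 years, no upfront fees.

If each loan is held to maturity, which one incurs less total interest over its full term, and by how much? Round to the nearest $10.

Loan A: monthly rate = 7.75%/12 = 0.0064583; payment = 120,000 × 0.0064583 / (1 − (1+0.0064583)^−240) = $985.14.
Total interest on Loan A = 240 × $985.14 − $120,000 = $116,433.60.
Loan B: at 7.90% the monthly rate is 0.0065833, so the payment is 120,000 × 0.0065833 / (1 − 1.0065833^−60) = $2,427.43.
Total interest on Loan B = 60 × $2,427.43 − $120,000 = $25,645.80.
Loan B is lower by $90,787.80.

Loan B by $90,790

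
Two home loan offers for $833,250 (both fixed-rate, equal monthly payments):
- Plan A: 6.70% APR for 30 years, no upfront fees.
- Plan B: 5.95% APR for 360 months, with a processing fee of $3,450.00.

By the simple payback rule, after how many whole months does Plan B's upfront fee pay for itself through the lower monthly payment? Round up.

9 months

Plan A: monthly rate = 6.7%/12 = 0.0055833; payment = 833,250 × 0.0055833 / (1 − (1+0.0055833)^−360) = $5,376.78.
Plan B: at 5.95% the monthly rate is 0.0049583, so the payment is 833,250 × 0.0049583 / (1 − 1.0049583^−360) = $4,969.00.
Monthly savings = $5,376.78 − $4,969.00 = $407.78.
Break-even = $3,450.00 / $407.78 = 8.46 → 9 months.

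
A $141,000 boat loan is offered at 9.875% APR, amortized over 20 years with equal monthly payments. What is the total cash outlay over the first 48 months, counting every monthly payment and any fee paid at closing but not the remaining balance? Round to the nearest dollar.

At 9.875% the monthly rate is 0.0082292, so the payment is 141,000 × 0.0082292 / (1 − 1.0082292^−240) = $1,349.02.
Total outlay = 48 × $1,349.02 = $64,752.96.

$64,753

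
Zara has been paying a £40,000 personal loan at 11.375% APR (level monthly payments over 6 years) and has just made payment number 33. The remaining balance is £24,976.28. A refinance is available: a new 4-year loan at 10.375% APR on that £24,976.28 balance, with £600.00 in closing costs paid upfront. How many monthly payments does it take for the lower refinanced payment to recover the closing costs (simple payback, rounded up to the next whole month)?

5 months

Current payment = 40,000 × 11.375%/12 / (1 − (1+0.0094792)^−72) = £769.07.
Refinanced payment = 24,976.28 × 0.0086458 / (1 − (1+0.0086458)^−48) = £637.97.
Monthly savings = £769.07 − £637.97 = £131.10.
Break-even = £600.00 / £131.10 = 4.58 → 5 months.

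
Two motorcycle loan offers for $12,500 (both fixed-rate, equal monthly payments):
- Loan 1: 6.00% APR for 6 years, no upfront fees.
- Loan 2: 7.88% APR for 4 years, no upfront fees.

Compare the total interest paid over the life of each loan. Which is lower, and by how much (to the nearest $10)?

Loan 1: at 6.00% the monthly rate is 0.0050000, so the payment is 12,500 × 0.0050000 / (1 − 1.0050000^−72) = $207.16.
Total interest on Loan 1 = 72 × $207.16 − $12,500 = $2,415.52.
Loan 2: monthly rate = 7.88%/12 = 0.0065667; payment = 12,500 × 0.0065667 / (1 − (1+0.0065667)^−48) = $304.46.
Total interest on Loan 2 = 48 × $304.46 − $12,500 = $2,114.08.
Loan 2 is lower by $301.44.

Loan 2 by $300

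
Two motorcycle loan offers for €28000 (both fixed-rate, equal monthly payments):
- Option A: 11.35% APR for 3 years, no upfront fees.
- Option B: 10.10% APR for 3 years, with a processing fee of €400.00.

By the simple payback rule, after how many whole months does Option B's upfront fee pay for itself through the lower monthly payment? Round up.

Option A: monthly rate = 11.35%/12 = 0.0094583; payment = 28,000 × 0.0094583 / (1 − (1+0.0094583)^−36) = €921.33.
Option B: at 10.10% the monthly rate is 0.0084167, so the payment is 28,000 × 0.0084167 / (1 − 1.0084167^−36) = €904.80.
Monthly savings = €921.33 − €904.80 = €16.53.
Break-even = €400.00 / €16.53 = 24.20 → 25 months.

25 months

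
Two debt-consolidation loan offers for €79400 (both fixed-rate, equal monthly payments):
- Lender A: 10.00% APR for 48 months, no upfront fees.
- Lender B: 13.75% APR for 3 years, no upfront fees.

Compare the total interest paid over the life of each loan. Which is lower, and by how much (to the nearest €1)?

Lender A by €685

Lender A: at 10.00% the monthly rate is 0.0083333, so the payment is 79,400 × 0.0083333 / (1 − 1.0083333^−48) = €2,013.79.
Total interest on Lender A = 48 × €2,013.79 − €79,400 = €17,261.92.
Lender B: at 13.75% the monthly rate is 0.0114583, so the payment is 79,400 × 0.0114583 / (1 − 1.0114583^−36) = €2,704.07.
Total interest on Lender B = 36 × €2,704.07 − €79,400 = €17,946.52.
Lender A is lower by €684.60.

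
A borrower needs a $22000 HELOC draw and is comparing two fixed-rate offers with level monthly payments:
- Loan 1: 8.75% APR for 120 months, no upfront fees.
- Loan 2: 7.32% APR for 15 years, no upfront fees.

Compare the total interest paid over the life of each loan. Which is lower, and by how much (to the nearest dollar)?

Loan 1 by $3,220

Loan 1: at 8.75% the monthly rate is 0.0072917, so the payment is 22,000 × 0.0072917 / (1 − 1.0072917^−120) = $275.72.
Total interest on Loan 1 = 120 × $275.72 − $22,000 = $11,086.40.
Loan 2: monthly rate = 7.32%/12 = 0.0061000; payment = 22,000 × 0.0061000 / (1 − (1+0.0061000)^−180) = $201.70.
Total interest on Loan 2 = 180 × $201.70 − $22,000 = $14,306.00.
Loan 1 is lower by $3,219.60.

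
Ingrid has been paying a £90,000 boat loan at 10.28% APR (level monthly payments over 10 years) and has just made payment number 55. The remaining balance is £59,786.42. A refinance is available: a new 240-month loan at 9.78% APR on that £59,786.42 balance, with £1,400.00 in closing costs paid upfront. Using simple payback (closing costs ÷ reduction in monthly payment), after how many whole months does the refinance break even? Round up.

3 months

Current payment = 90,000 × 10.28%/12 / (1 − (1+0.0085667)^−120) = £1,203.36.
Refinanced payment = 59,786.42 × 0.0081500 / (1 − (1+0.0081500)^−240) = £568.26.
Monthly savings = £1,203.36 − £568.26 = £635.10.
Break-even = £1,400.00 / £635.10 = 2.20 → 3 months.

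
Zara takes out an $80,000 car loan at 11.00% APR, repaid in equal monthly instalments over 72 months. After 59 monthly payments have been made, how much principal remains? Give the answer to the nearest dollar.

$18,581

With monthly rate i = 11%/12 = 0.0091667, the balance after k of n payments is P · [(1+i)^n − (1+i)^k] / [(1+i)^n − 1].
(1+0.0091667)^72 = 1.92898385 and (1+0.0091667)^59 = 1.71321129, so the balance is 80,000 × (1.92898385 − 1.71321129) / (1.92898385 − 1) = $18,581.38.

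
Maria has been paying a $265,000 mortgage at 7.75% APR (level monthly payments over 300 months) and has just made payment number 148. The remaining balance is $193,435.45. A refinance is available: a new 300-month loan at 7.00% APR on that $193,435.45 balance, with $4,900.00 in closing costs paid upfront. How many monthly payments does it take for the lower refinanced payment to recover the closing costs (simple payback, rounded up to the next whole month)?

8 months

Current payment = 265,000 × 7.75%/12 / (1 − (1+0.0064583)^−300) = $2,001.62.
Refinanced payment = 193,435.45 × 0.0058333 / (1 − (1+0.0058333)^−300) = $1,367.16.
Monthly savings = $2,001.62 − $1,367.16 = $634.46.
Break-even = $4,900.00 / $634.46 = 7.72 → 8 months.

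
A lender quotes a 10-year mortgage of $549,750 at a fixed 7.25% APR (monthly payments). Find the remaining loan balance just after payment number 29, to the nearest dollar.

With monthly rate i = 7.25%/12 = 0.0060417, the balance after k of n payments is P · [(1+i)^n − (1+i)^k] / [(1+i)^n − 1].
(1+0.0060417)^120 = 2.06023216 and (1+0.0060417)^29 = 1.19086648, so the balance is 549,750 × (2.06023216 − 1.19086648) / (2.06023216 − 1) = $450,782.20.

$450,782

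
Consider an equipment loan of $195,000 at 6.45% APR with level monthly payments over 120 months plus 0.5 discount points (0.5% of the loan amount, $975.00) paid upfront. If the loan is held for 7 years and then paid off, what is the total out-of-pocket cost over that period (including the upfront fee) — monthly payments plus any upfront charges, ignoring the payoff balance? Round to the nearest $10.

At 6.45% the monthly rate is 0.0053750, so the payment is 195,000 × 0.0053750 / (1 − 1.0053750^−120) = $2,209.23.
Total outlay = 84 × $2,209.23 + $975.00 = $186,550.32.

$186,550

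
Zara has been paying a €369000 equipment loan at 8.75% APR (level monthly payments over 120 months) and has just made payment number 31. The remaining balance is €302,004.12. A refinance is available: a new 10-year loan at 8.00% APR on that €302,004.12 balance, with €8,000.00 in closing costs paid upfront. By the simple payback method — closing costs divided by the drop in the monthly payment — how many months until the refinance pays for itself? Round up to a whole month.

Current payment = 369,000 × 8.75%/12 / (1 − (1+0.0072917)^−120) = €4,624.56.
Refinanced payment = 302,004.12 × 0.0066667 / (1 − (1+0.0066667)^−120) = €3,664.14.
Monthly savings = €4,624.56 − €3,664.14 = €960.42.
Break-even = €8,000.00 / €960.42 = 8.33 → 9 months.

9 months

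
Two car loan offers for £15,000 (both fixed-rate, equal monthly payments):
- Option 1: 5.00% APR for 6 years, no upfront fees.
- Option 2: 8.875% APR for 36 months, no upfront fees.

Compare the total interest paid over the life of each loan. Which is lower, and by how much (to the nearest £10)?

Option 2 by £250

Option 1: monthly rate = 5%/12 = 0.0041667; payment = 15,000 × 0.0041667 / (1 − (1+0.0041667)^−72) = £241.57.
Total interest on Option 1 = 72 × £241.57 − £15,000 = £2,393.04.
Option 2: monthly rate = 8.875%/12 = 0.0073958; payment = 15,000 × 0.0073958 / (1 − (1+0.0073958)^−36) = £476.12.
Total interest on Option 2 = 36 × £476.12 − £15,000 = £2,140.32.
Option 2 is lower by £252.72.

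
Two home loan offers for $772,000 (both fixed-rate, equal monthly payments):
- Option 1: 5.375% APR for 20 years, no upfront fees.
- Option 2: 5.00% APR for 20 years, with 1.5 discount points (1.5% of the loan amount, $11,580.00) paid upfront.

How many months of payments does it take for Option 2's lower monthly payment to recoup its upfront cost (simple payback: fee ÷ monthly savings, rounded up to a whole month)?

Option 1: at 5.375% the monthly rate is 0.0044792, so the payment is 772,000 × 0.0044792 / (1 − 1.0044792^−240) = $5,256.13.
Option 2: monthly rate = 5%/12 = 0.0041667; payment = 772,000 × 0.0041667 / (1 − (1+0.0041667)^−240) = $5,094.86.
Monthly savings = $5,256.13 − $5,094.86 = $161.27.
Break-even = $11,580.00 / $161.27 = 71.81 → 72 months.

72 months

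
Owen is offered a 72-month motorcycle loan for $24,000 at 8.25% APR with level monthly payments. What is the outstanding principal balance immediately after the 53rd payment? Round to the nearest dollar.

$7,523

With monthly rate i = 8.25%/12 = 0.0068750, the balance after k of n payments is P · [(1+i)^n − (1+i)^k] / [(1+i)^n − 1].
(1+0.0068750)^72 = 1.63772191 and (1+0.0068750)^53 = 1.43782014, so the balance is 24,000 × (1.63772191 − 1.43782014) / (1.63772191 − 1) = $7,523.10.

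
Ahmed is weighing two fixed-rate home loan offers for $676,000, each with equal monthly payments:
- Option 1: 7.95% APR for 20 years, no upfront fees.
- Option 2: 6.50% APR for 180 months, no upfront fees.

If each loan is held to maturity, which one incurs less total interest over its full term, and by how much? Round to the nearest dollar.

Option 2 by $292,033

Option 1: at 7.95% the monthly rate is 0.0066250, so the payment is 676,000 × 0.0066250 / (1 − 1.0066250^−240) = $5,633.32.
Total interest on Option 1 = 240 × $5,633.32 − $676,000 = $675,996.80.
Option 2: monthly rate = 6.5%/12 = 0.0054167; payment = 676,000 × 0.0054167 / (1 − (1+0.0054167)^−180) = $5,888.69.
Total interest on Option 2 = 180 × $5,888.69 − $676,000 = $383,964.20.
Option 2 is lower by $292,032.60.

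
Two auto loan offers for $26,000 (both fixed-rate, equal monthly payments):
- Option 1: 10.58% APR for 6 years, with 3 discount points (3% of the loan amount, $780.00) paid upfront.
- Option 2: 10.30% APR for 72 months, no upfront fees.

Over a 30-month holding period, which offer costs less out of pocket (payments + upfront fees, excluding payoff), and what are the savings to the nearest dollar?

Option 2 by $891

Option 1: monthly rate = 10.58%/12 = 0.0088167; payment = 26,000 × 0.0088167 / (1 − (1+0.0088167)^−72) = $489.31.
Option 2: monthly rate = 10.3%/12 = 0.0085833; payment = 26,000 × 0.0085833 / (1 − (1+0.0085833)^−72) = $485.61.
Over 30 months: Option 1 costs 30 × $489.31 + $780.00 = $15,459.30; Option 2 costs 30 × $485.61 = $14,568.30.
Option 2 is cheaper by $15,459.30 − $14,568.30 = $891.00.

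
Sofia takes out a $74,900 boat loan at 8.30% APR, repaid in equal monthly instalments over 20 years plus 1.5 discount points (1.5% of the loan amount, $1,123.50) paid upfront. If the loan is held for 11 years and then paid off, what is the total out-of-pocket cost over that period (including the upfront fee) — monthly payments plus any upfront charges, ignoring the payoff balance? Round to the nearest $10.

Monthly rate = 8.3%/12 = 0.0069167; payment = 74,900 × 0.0069167 / (1 − (1+0.0069167)^−240) = $640.55.
Total outlay = 132 × $640.55 + $1,123.50 = $85,676.10.

$85,680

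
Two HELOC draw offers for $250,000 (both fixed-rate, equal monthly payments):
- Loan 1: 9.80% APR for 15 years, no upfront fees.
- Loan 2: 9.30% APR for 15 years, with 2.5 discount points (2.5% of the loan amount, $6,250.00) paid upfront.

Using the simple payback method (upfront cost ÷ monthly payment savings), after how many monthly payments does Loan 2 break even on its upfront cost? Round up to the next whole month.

83 months

Loan 1: monthly rate = 9.8%/12 = 0.0081667; payment = 250,000 × 0.0081667 / (1 − (1+0.0081667)^−180) = $2,656.01.
Loan 2: monthly rate = 9.3%/12 = 0.0077500; payment = 250,000 × 0.0077500 / (1 − (1+0.0077500)^−180) = $2,580.48.
Monthly savings = $2,656.01 − $2,580.48 = $75.53.
Break-even = $6,250.00 / $75.53 = 82.75 → 83 months.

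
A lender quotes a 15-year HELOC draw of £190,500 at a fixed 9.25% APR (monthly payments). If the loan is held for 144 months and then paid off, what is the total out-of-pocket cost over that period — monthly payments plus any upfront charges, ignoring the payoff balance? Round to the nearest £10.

£282,330

Monthly rate = 9.25%/12 = 0.0077083; payment = 190,500 × 0.0077083 / (1 − (1+0.0077083)^−180) = £1,960.61.
Total outlay = 144 × £1,960.61 = £282,327.84.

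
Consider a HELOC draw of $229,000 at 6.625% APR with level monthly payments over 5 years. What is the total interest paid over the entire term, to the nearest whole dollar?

$40,644

Monthly rate = 6.625%/12 = 0.0055208; payment = 229,000 × 0.0055208 / (1 − (1+0.0055208)^−60) = $4,494.07.
Total paid = 60 × $4,494.07 = $269,644.20; interest = $269,644.20 − $229,000 = $40,644.20.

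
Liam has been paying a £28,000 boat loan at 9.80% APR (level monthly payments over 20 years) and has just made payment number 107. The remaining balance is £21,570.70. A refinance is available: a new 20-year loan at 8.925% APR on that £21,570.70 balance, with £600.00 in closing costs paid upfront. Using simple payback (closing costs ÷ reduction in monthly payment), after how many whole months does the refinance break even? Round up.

Current payment = 28,000 × 9.8%/12 / (1 − (1+0.0081667)^−240) = £266.51.
Refinanced payment = 21,570.70 × 0.0074375 / (1 − (1+0.0074375)^−240) = £193.04.
Monthly savings = £266.51 − £193.04 = £73.47.
Break-even = £600.00 / £73.47 = 8.17 → 9 months.

9 months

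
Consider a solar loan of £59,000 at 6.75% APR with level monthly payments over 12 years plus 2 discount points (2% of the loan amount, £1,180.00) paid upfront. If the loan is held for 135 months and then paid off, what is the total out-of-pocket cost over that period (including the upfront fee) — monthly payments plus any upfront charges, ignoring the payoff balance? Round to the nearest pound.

£82,033

At 6.75% the monthly rate is 0.0056250, so the payment is 59,000 × 0.0056250 / (1 − 1.0056250^−144) = £598.91.
Total outlay = 135 × £598.91 + £1,180.00 = £82,032.85.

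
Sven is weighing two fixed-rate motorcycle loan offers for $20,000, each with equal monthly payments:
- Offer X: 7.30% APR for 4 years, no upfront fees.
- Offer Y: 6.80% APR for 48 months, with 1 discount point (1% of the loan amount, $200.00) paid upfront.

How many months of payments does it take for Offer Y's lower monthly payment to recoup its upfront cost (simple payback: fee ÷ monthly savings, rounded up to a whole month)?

44 months

Offer X: monthly rate = 7.3%/12 = 0.0060833; payment = 20,000 × 0.0060833 / (1 − (1+0.0060833)^−48) = $481.71.
Offer Y: at 6.80% the monthly rate is 0.0056667, so the payment is 20,000 × 0.0056667 / (1 − 1.0056667^−48) = $477.07.
Monthly savings = $481.71 − $477.07 = $4.64.
Break-even = $200.00 / $4.64 = 43.10 → 44 months.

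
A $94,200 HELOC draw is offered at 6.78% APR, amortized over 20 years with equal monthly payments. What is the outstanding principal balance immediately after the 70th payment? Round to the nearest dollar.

With monthly rate i = 6.78%/12 = 0.0056500, the balance after k of n payments is P · [(1+i)^n − (1+i)^k] / [(1+i)^n − 1].
(1+0.0056500)^240 = 3.86585807 and (1+0.0056500)^70 = 1.48347440, so the balance is 94,200 × (3.86585807 − 1.48347440) / (3.86585807 − 1) = $78,308.32.

$78,308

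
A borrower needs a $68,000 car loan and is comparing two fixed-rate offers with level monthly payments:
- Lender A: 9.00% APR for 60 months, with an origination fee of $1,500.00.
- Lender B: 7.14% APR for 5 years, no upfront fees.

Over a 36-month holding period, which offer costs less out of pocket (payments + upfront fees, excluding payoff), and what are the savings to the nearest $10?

Lender B by $3,680

Lender A: at 9.00% the monthly rate is 0.0075000, so the payment is 68,000 × 0.0075000 / (1 − 1.0075000^−60) = $1,411.57.
Lender B: monthly rate = 7.14%/12 = 0.0059500; payment = 68,000 × 0.0059500 / (1 − (1+0.0059500)^−60) = $1,350.98.
Over 36 months: Lender A costs 36 × $1,411.57 + $1,500.00 = $52,316.52; Lender B costs 36 × $1,350.98 = $48,635.28.
Lender B is cheaper by $52,316.52 − $48,635.28 = $3,681.24.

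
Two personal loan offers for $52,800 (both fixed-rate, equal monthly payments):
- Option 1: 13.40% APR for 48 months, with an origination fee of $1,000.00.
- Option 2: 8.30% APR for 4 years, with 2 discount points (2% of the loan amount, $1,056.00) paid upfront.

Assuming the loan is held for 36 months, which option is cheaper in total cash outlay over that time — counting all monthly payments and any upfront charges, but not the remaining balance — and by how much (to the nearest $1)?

Option 1: monthly rate = 13.4%/12 = 0.0111667; payment = 52,800 × 0.0111667 / (1 − (1+0.0111667)^−48) = $1,427.00.
Option 2: monthly rate = 8.3%/12 = 0.0069167; payment = 52,800 × 0.0069167 / (1 − (1+0.0069167)^−48) = $1,296.45.
Over 36 months: Option 1 costs 36 × $1,427.00 + $1,000.00 = $52,372.00; Option 2 costs 36 × $1,296.45 + $1,056.00 = $47,728.20.
Option 2 is cheaper by $52,372.00 − $47,728.20 = $4,643.80.

Option 2 by $4,644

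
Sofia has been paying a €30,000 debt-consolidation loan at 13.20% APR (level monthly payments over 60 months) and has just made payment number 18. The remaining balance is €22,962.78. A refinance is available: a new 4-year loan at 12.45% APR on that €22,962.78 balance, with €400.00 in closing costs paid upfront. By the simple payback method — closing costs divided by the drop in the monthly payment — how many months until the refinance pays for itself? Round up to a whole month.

6 months

Current payment = 30,000 × 13.2%/12 / (1 − (1+0.0110000)^−60) = €685.67.
Refinanced payment = 22,962.78 × 0.0103750 / (1 − (1+0.0103750)^−48) = €609.78.
Monthly savings = €685.67 − €609.78 = €75.89.
Break-even = €400.00 / €75.89 = 5.27 → 6 months.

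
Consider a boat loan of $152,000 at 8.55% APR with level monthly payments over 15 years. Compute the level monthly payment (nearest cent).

$1,501.26

At 8.55% the monthly rate is 0.0071250, so the payment is 152,000 × 0.0071250 / (1 − 1.0071250^−180) = $1,501.26.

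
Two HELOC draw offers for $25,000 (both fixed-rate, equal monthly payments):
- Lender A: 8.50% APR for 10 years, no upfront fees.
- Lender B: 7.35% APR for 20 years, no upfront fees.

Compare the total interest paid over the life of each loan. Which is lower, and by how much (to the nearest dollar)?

Lender A: at 8.50% the monthly rate is 0.0070833, so the payment is 25,000 × 0.0070833 / (1 − 1.0070833^−120) = $309.96.
Total interest on Lender A = 120 × $309.96 − $25,000 = $12,195.20.
Lender B: at 7.35% the monthly rate is 0.0061250, so the payment is 25,000 × 0.0061250 / (1 − 1.0061250^−240) = $199.11.
Total interest on Lender B = 240 × $199.11 − $25,000 = $22,786.40.
Lender A is lower by $10,591.20.

Lender A by $10,591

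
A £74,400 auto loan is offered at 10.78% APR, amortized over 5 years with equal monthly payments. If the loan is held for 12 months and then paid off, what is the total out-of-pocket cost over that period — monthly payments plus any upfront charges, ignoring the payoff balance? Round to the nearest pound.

Monthly rate = 10.78%/12 = 0.0089833; payment = 74,400 × 0.0089833 / (1 − (1+0.0089833)^−60) = £1,609.49.
Total outlay = 12 × £1,609.49 = £19,313.88.

£19,314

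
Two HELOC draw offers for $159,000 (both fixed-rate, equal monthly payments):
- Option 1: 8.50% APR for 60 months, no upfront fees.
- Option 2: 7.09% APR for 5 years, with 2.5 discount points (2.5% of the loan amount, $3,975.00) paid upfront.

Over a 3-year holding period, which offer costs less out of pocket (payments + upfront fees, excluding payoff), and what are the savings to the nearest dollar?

Option 1 by $124

Option 1: monthly rate = 8.5%/12 = 0.0070833; payment = 159,000 × 0.0070833 / (1 − (1+0.0070833)^−60) = $3,262.13.
Option 2: monthly rate = 7.09%/12 = 0.0059083; payment = 159,000 × 0.0059083 / (1 − (1+0.0059083)^−60) = $3,155.15.
Over 36 months: Option 1 costs 36 × $3,262.13 = $117,436.68; Option 2 costs 36 × $3,155.15 + $3,975.00 = $117,560.40.
Option 1 is cheaper by $117,560.40 − $117,436.68 = $123.72.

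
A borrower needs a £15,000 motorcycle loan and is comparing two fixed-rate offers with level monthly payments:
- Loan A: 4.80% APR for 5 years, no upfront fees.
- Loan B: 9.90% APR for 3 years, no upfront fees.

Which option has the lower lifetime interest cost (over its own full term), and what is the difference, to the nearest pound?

Loan A: at 4.80% the monthly rate is 0.0040000, so the payment is 15,000 × 0.0040000 / (1 − 1.0040000^−60) = £281.70.
Total interest on Loan A = 60 × £281.70 − £15,000 = £1,902.00.
Loan B: at 9.90% the monthly rate is 0.0082500, so the payment is 15,000 × 0.0082500 / (1 − 1.0082500^−36) = £483.30.
Total interest on Loan B = 36 × £483.30 − £15,000 = £2,398.80.
Loan A is lower by £496.80.

Loan A by £497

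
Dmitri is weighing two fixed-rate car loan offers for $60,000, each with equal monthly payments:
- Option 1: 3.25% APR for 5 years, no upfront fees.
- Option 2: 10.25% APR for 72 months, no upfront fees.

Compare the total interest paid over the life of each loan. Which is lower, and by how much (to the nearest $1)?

Option 1: at 3.25% the monthly rate is 0.0027083, so the payment is 60,000 × 0.0027083 / (1 − 1.0027083^−60) = $1,084.80.
Total interest on Option 1 = 60 × $1,084.80 − $60,000 = $5,088.00.
Option 2: at 10.25% the monthly rate is 0.0085417, so the payment is 60,000 × 0.0085417 / (1 − 1.0085417^−72) = $1,119.13.
Total interest on Option 2 = 72 × $1,119.13 − $60,000 = $20,577.36.
Option 1 is lower by $15,489.36.

Option 1 by $15,489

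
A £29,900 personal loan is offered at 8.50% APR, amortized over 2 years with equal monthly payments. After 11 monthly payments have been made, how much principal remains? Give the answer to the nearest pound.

£16,823

With monthly rate i = 8.5%/12 = 0.0070833, the balance after k of n payments is P · [(1+i)^n − (1+i)^k] / [(1+i)^n − 1].
(1+0.0070833)^24 = 1.18459476 and (1+0.0070833)^11 = 1.08073569, so the balance is 29,900 × (1.18459476 − 1.08073569) / (1.18459476 − 1) = £16,822.72.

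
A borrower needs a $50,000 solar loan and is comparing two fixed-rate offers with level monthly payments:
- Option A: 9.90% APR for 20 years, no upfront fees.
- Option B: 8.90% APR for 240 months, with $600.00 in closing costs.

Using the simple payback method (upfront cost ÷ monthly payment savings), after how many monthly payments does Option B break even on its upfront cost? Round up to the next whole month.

19 months

Option A: monthly rate = 9.9%/12 = 0.0082500; payment = 50,000 × 0.0082500 / (1 − (1+0.0082500)^−240) = $479.20.
Option B: at 8.90% the monthly rate is 0.0074167, so the payment is 50,000 × 0.0074167 / (1 − 1.0074167^−240) = $446.65.
Monthly savings = $479.20 − $446.65 = $32.55.
Break-even = $600.00 / $32.55 = 18.43 → 19 months.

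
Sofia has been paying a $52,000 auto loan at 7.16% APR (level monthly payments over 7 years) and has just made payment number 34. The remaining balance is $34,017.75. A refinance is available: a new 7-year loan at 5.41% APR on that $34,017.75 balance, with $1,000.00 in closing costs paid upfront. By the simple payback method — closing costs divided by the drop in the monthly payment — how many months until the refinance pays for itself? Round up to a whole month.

4 months

Current payment = 52,000 × 7.16%/12 / (1 − (1+0.0059667)^−84) = $788.89.
Refinanced payment = 34,017.75 × 0.0045083 / (1 − (1+0.0045083)^−84) = $487.38.
Monthly savings = $788.89 − $487.38 = $301.51.
Break-even = $1,000.00 / $301.51 = 3.32 → 4 months.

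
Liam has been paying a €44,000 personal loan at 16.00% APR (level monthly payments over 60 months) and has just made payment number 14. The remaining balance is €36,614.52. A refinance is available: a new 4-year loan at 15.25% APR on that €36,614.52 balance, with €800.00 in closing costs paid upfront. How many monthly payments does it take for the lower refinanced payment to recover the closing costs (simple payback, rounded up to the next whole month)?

18 months

Current payment = 44,000 × 16%/12 / (1 − (1+0.0133333)^−60) = €1,069.99.
Refinanced payment = 36,614.52 × 0.0127083 / (1 − (1+0.0127083)^−48) = €1,023.66.
Monthly savings = €1,069.99 − €1,023.66 = €46.33.
Break-even = €800.00 / €46.33 = 17.27 → 18 months.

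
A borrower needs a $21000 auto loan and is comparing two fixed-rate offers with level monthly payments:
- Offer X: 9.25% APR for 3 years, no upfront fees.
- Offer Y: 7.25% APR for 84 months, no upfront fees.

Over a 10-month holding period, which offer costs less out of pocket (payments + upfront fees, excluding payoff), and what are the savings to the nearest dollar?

Offer X: at 9.25% the monthly rate is 0.0077083, so the payment is 21,000 × 0.0077083 / (1 − 1.0077083^−36) = $670.24.
Offer Y: at 7.25% the monthly rate is 0.0060417, so the payment is 21,000 × 0.0060417 / (1 − 1.0060417^−84) = $319.52.
Over 10 months: Offer X costs 10 × $670.24 = $6,702.40; Offer Y costs 10 × $319.52 = $3,195.20.
Offer Y is cheaper by $6,702.40 − $3,195.20 = $3,507.20.

Offer Y by $3,507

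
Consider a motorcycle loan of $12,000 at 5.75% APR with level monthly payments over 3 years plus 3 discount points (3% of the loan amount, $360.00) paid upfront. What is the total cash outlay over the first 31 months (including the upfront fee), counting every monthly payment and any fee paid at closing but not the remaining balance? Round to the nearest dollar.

$11,635

At 5.75% the monthly rate is 0.0047917, so the payment is 12,000 × 0.0047917 / (1 − 1.0047917^−36) = $363.71.
Total outlay = 31 × $363.71 + $360.00 = $11,635.01.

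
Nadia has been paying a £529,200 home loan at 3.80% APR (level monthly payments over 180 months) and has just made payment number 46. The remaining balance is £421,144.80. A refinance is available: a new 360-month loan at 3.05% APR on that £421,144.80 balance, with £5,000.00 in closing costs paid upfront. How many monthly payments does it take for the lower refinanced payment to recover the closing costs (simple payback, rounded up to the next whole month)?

3 months

Current payment = 529,200 × 3.8%/12 / (1 − (1+0.0031667)^−180) = £3,861.60.
Refinanced payment = 421,144.80 × 0.0025417 / (1 − (1+0.0025417)^−360) = £1,786.94.
Monthly savings = £3,861.60 − £1,786.94 = £2,074.66.
Break-even = £5,000.00 / £2,074.66 = 2.41 → 3 months.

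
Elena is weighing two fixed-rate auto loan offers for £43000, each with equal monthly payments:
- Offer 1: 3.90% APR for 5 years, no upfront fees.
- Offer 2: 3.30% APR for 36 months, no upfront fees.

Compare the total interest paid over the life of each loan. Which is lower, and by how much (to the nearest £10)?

Offer 2 by £2,180

Offer 1: at 3.90% the monthly rate is 0.0032500, so the payment is 43,000 × 0.0032500 / (1 − 1.0032500^−60) = £789.97.
Total interest on Offer 1 = 60 × £789.97 − £43,000 = £4,398.20.
Offer 2: monthly rate = 3.3%/12 = 0.0027500; payment = 43,000 × 0.0027500 / (1 − (1+0.0027500)^−36) = £1,256.19.
Total interest on Offer 2 = 36 × £1,256.19 − £43,000 = £2,222.84.
Offer 2 is lower by £2,175.36.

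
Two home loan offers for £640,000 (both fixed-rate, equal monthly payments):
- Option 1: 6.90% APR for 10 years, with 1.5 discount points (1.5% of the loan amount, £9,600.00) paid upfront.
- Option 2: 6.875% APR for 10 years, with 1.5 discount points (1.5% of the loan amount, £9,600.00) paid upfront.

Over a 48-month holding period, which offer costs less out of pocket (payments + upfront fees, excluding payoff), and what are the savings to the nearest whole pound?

Option 2 by £395

Option 1: monthly rate = 6.9%/12 = 0.0057500; payment = 640,000 × 0.0057500 / (1 − (1+0.0057500)^−120) = £7,398.00.
Option 2: monthly rate = 6.875%/12 = 0.0057292; payment = 640,000 × 0.0057292 / (1 − (1+0.0057292)^−120) = £7,389.78.
Over 48 months: Option 1 costs 48 × £7,398.00 + £9,600.00 = £364,704.00; Option 2 costs 48 × £7,389.78 + £9,600.00 = £364,309.44.
Option 2 is cheaper by £364,704.00 − £364,309.44 = £394.56.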